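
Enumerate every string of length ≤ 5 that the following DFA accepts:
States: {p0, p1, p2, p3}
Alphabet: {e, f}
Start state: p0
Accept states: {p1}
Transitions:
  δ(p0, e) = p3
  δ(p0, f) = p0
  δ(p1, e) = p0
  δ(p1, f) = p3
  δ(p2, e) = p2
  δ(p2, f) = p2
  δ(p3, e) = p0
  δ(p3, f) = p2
None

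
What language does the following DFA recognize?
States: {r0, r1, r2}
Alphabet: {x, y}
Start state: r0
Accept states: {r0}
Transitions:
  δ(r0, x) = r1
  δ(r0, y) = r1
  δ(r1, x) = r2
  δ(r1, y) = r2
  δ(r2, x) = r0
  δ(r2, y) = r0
Testing a few strings:
  'yyx' → accept
  'xxy' → accept
  'y' → reject
  'yxyy' → reject
State roles: r0=length ≡ 0 (mod 3); r1=length ≡ 1 (mod 3); r2=length ≡ 2 (mod 3)
All strings over {x,y} whose length is a multiple of 3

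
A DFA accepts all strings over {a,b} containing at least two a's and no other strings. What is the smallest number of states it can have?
By Myhill–Nerode, count the distinguishable equivalence classes: three classes — 0, 1, or ≥2 a's seen.
3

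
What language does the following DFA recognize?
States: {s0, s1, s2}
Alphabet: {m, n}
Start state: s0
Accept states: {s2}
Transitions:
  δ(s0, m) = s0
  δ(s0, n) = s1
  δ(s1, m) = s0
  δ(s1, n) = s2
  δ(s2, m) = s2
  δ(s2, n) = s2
Testing a few strings:
  'nm' → reject
  'm' → reject
  'mn' → reject
  'nnnm' → accept
State roles: s0=no progress toward nn; s1=one trailing n; s2=substring nn seen
All strings over {m,n} containing the substring nn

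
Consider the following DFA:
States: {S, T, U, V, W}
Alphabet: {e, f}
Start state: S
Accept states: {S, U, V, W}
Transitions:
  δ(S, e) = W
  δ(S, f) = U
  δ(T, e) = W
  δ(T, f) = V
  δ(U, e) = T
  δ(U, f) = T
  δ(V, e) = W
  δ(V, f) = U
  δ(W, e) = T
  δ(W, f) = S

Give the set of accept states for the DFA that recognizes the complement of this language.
Complement accept states = All states \ Original accept states
= {S, T, U, V, W} \ {S, U, V, W}
{T}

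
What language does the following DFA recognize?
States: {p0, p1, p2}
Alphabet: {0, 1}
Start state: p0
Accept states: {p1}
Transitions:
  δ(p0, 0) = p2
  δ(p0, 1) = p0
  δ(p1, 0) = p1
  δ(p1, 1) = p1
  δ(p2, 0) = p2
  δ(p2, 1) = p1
Testing a few strings:
  '1' → reject
  '11' → reject
  '0100' → accept
  '000' → reject
State roles: p0=no 0 seen yet; p1=substring 01 seen; p2=seen a 0, waiting for 1
All binary strings containing the substring 01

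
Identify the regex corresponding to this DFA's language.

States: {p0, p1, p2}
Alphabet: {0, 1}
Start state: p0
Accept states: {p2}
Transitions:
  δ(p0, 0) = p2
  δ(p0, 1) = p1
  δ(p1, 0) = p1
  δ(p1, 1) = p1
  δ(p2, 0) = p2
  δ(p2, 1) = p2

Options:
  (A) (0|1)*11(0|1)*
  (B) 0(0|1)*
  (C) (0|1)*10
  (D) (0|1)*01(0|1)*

Check each option against the DFA on short strings; one disagreement eliminates an option:
  (A) (0|1)*11(0|1)*: on '0' the DFA goes p0 → p2 and accepts (p2 ∈ Accept), but the regex does not match it → eliminate
  (B) 0(0|1)*: agrees with the DFA on every string of length ≤ 6
  (C) (0|1)*10: on '0' the DFA goes p0 → p2 and accepts (p2 ∈ Accept), but the regex does not match it → eliminate
  (D) (0|1)*01(0|1)*: on '0' the DFA goes p0 → p2 and accepts (p2 ∈ Accept), but the regex does not match it → eliminate
Only (B) is consistent with the DFA.
(B) 0(0|1)*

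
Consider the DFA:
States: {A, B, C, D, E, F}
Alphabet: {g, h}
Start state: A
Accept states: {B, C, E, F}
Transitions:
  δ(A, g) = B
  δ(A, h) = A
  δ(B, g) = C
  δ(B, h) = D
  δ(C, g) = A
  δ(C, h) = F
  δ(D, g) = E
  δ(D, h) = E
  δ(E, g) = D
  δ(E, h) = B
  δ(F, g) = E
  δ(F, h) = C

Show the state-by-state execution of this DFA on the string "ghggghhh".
read 'g': A → B
  read 'h': B → D
  read 'g': D → E
  read 'g': E → D
  read 'g': D → E
  read 'h': E → B
  read 'h': B → D
  read 'h': D → E
A -> B -> D -> E -> D -> E -> B -> D -> E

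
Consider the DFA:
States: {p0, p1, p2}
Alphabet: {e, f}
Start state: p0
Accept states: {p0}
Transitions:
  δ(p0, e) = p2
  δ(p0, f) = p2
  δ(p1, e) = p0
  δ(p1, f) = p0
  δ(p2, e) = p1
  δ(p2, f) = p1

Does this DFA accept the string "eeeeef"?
Processing string "eeeeef":
  p0 --e--> p2
  p2 --e--> p1
  p1 --e--> p0
  p0 --e--> p2
  p2 --e--> p1
  p1 --f--> p0
Final state: p0
Accept states: {p0}
Yes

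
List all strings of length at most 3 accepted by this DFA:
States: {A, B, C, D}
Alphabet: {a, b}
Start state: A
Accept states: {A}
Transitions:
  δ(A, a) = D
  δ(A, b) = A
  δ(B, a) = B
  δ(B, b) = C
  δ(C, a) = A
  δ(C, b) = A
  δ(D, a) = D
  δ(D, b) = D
ε, b, bb, bbb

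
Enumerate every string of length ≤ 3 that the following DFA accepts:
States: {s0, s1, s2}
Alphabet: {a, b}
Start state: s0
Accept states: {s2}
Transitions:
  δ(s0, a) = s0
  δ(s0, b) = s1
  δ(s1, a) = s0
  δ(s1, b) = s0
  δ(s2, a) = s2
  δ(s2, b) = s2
None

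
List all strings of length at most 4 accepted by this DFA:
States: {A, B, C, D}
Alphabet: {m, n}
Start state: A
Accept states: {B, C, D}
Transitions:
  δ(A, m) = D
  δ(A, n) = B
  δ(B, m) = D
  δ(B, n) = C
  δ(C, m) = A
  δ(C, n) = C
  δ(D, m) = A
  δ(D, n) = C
m, n, mn, nm, nn, mmm, mmn, mnn, nmn, nnn, mmmn, mmnm, mmnn, mnmm, mnmn, mnnn, nmmm, nmmn, nmnn, nnmm, nnmn, nnnn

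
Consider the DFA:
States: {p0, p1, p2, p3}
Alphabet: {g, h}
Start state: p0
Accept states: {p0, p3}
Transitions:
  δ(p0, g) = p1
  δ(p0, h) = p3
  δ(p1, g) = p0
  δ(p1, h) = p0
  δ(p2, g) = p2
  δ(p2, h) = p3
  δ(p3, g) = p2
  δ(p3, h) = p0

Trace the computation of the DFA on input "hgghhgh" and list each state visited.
read 'h': p0 → p3
  read 'g': p3 → p2
  read 'g': p2 → p2
  read 'h': p2 → p3
  read 'h': p3 → p0
  read 'g': p0 → p1
  read 'h': p1 → p0
p0 -> p3 -> p2 -> p2 -> p3 -> p0 -> p1 -> p0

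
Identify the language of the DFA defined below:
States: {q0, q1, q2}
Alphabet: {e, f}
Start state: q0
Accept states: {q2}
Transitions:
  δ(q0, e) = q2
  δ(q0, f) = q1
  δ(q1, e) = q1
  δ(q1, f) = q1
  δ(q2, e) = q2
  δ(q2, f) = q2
Testing a few strings:
  'ef' → accept
  'efe' → accept
  'eef' → accept
  'ff' → reject
State roles: q0=no input read; q1=started with f (dead); q2=started with e
All strings over {e,f} starting with e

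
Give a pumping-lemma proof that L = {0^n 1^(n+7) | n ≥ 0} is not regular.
Assume L is regular with pumping length p. Idea: pumping the 0-block breaks the fixed offset of 7.
Choose s = 0^p 1^(p+7) ∈ L. By the pumping lemma, s = xyz with |xy| ≤ p, |y| > 0, so y = 0^k with k ≥ 1. Then xy²z = 0^(p+k) 1^(p+7). For this to be in L we would need p+7 = (p+k)+7, i.e. k = 0, contradicting k ≥ 1. So xy²z ∉ L.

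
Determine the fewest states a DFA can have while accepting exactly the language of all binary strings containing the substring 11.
By Myhill–Nerode, count the distinguishable equivalence classes: three classes — no progress / one trailing 1 / 11 seen.
3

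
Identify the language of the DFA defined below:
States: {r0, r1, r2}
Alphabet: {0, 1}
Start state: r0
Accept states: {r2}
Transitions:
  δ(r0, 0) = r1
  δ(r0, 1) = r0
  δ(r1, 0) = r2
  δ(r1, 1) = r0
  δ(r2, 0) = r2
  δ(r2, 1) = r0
Testing a few strings:
  '1111' → reject
  '11' → reject
  '01' → reject
  '0100' → accept
State roles: r0=last symbol not 0; r1=one trailing 0; r2=two trailing 0's
All binary strings ending with 00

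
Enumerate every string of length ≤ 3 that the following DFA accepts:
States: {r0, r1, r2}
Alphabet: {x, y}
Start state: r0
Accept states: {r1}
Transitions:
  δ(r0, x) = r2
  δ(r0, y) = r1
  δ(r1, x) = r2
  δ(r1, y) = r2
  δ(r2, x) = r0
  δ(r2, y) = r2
y, xxy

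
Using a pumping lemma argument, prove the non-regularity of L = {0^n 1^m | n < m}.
Assume L is regular with pumping length p. Idea: pumping up the 0-block makes the 0-count reach the 1-count.
Choose s = 0^p 1^(p+1) ∈ L. By the pumping lemma, s = xyz with |xy| ≤ p, |y| > 0, so y = 0^k with k ≥ 1. Then xy²z = 0^(p+k) 1^(p+1). Since p+k ≥ p+1, the number of 0's is no longer strictly less than the number of 1's, so xy²z ∉ L.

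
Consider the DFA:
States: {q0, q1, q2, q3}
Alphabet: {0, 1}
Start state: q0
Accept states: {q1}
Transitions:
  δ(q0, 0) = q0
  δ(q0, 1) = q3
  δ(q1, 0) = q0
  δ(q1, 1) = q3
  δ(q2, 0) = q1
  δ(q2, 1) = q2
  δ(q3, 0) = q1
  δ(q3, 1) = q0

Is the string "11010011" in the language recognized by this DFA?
Processing string "11010011":
  q0 --1--> q3
  q3 --1--> q0
  q0 --0--> q0
  q0 --1--> q3
  q3 --0--> q1
  q1 --0--> q0
  q0 --1--> q3
  q3 --1--> q0
Final state: q0
Accept states: {q1}
No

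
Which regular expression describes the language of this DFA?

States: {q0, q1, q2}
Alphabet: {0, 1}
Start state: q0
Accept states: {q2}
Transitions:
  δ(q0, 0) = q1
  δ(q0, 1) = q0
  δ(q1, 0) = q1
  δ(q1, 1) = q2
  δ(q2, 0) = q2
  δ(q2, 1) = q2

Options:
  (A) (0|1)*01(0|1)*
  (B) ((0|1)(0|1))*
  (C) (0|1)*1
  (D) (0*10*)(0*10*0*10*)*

Check each option against the DFA on short strings; one disagreement eliminates an option:
  (A) (0|1)*01(0|1)*: agrees with the DFA on every string of length ≤ 6
  (B) ((0|1)(0|1))*: on ε the DFA stays in q0 and rejects (q0 ∉ Accept), but the regex matches it → eliminate
  (C) (0|1)*1: on '1' the DFA goes q0 → q0 and rejects (q0 ∉ Accept), but the regex matches it → eliminate
  (D) (0*10*)(0*10*0*10*)*: on '1' the DFA goes q0 → q0 and rejects (q0 ∉ Accept), but the regex matches it → eliminate
Only (A) is consistent with the DFA.
(A) (0|1)*01(0|1)*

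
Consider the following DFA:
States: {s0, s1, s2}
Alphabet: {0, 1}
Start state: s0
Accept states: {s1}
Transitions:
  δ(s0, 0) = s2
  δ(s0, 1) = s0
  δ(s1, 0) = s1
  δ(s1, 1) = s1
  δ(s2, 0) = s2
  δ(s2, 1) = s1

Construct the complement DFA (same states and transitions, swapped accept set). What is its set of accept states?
Complement accept states = All states \ Original accept states
= {s0, s1, s2} \ {s1}
{s0, s2}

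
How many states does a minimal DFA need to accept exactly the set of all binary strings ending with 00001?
By Myhill–Nerode, count the distinguishable equivalence classes: 6 classes — one per longest suffix of the input that is a prefix of '00001' (lengths 0 through 5); only the length-5 class is accepting.
6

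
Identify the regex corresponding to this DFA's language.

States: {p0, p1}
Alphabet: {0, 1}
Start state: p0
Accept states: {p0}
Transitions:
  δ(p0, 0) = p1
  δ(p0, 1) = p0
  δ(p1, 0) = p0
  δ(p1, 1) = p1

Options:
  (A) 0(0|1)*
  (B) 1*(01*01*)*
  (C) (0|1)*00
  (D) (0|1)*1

Check each option against the DFA on short strings; one disagreement eliminates an option:
  (A) 0(0|1)*: on ε the DFA stays in p0 and accepts (p0 ∈ Accept), but the regex does not match it → eliminate
  (B) 1*(01*01*)*: agrees with the DFA on every string of length ≤ 6
  (C) (0|1)*00: on ε the DFA stays in p0 and accepts (p0 ∈ Accept), but the regex does not match it → eliminate
  (D) (0|1)*1: on ε the DFA stays in p0 and accepts (p0 ∈ Accept), but the regex does not match it → eliminate
Only (B) is consistent with the DFA.
(B) 1*(01*01*)*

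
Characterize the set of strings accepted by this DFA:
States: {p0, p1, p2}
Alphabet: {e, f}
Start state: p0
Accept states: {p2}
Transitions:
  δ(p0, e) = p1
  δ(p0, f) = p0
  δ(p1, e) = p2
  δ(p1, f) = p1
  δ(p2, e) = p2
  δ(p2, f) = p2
Testing a few strings:
  'eeee' → accept
  'eff' → reject
  'efe' → accept
  'ef' → reject
State roles: p0=zero e's seen; p1=one e seen; p2=≥ two e's seen
All strings over {e,f} containing at least two e's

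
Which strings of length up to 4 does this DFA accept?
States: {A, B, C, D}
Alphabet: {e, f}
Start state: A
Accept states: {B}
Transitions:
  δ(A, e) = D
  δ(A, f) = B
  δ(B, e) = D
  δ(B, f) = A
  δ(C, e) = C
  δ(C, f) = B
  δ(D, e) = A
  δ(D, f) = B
f, ef, eef, fef, fff, eeef, efef, efff, feef, ffef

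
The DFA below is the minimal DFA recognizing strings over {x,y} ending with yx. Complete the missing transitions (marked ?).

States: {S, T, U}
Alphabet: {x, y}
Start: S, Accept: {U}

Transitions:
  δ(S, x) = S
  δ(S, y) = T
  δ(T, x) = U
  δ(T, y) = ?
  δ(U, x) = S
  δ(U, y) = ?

From the language and accept set, identify what each state tracks — S: no suffix match; T: one trailing y; U: suffix is yx.
Each missing δ(q, a) is the state matching the new tracked value after reading a.
δ(T, y) = T; δ(U, y) = T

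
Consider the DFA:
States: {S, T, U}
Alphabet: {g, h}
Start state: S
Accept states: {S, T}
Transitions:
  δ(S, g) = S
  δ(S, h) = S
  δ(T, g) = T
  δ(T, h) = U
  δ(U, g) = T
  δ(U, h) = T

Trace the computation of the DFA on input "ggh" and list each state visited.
read 'g': S → S
  read 'g': S → S
  read 'h': S → S
S -> S -> S -> S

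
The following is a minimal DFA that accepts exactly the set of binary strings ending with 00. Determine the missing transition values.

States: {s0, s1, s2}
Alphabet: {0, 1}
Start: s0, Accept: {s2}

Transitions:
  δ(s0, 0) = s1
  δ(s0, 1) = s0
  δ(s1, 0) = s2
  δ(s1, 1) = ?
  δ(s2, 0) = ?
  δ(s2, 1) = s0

From the language and accept set, identify what each state tracks — s0: last symbol not 0; s1: one trailing 0; s2: two trailing 0's.
Each missing δ(q, a) is the state matching the new tracked value after reading a.
δ(s1, 1) = s0; δ(s2, 0) = s2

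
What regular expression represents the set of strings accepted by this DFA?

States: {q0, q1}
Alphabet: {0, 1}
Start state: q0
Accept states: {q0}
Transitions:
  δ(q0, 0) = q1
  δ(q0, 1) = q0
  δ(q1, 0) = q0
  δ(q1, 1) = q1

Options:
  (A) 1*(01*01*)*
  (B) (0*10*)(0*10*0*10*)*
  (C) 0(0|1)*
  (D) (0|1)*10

Check each option against the DFA on short strings; one disagreement eliminates an option:
  (A) 1*(01*01*)*: agrees with the DFA on every string of length ≤ 6
  (B) (0*10*)(0*10*0*10*)*: on ε the DFA stays in q0 and accepts (q0 ∈ Accept), but the regex does not match it → eliminate
  (C) 0(0|1)*: on ε the DFA stays in q0 and accepts (q0 ∈ Accept), but the regex does not match it → eliminate
  (D) (0|1)*10: on ε the DFA stays in q0 and accepts (q0 ∈ Accept), but the regex does not match it → eliminate
Only (A) is consistent with the DFA.
(A) 1*(01*01*)*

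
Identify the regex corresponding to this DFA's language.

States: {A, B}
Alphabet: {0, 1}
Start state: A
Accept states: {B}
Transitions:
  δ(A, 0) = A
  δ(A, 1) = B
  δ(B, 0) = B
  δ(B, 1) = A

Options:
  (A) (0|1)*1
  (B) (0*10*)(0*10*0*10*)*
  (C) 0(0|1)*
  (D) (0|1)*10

Check each option against the DFA on short strings; one disagreement eliminates an option:
  (A) (0|1)*1: on '10' the DFA goes A → B → B and accepts (B ∈ Accept), but the regex does not match it → eliminate
  (B) (0*10*)(0*10*0*10*)*: agrees with the DFA on every string of length ≤ 6
  (C) 0(0|1)*: on '0' the DFA goes A → A and rejects (A ∉ Accept), but the regex matches it → eliminate
  (D) (0|1)*10: on '1' the DFA goes A → B and accepts (B ∈ Accept), but the regex does not match it → eliminate
Only (B) is consistent with the DFA.
(B) (0*10*)(0*10*0*10*)*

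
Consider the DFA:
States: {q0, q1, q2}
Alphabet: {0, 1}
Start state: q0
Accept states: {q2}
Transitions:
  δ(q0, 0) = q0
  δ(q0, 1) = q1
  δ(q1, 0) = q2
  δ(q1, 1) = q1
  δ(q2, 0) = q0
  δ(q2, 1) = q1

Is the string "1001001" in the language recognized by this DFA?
Processing string "1001001":
  q0 --1--> q1
  q1 --0--> q2
  q2 --0--> q0
  q0 --1--> q1
  q1 --0--> q2
  q2 --0--> q0
  q0 --1--> q1
Final state: q1
Accept states: {q2}
No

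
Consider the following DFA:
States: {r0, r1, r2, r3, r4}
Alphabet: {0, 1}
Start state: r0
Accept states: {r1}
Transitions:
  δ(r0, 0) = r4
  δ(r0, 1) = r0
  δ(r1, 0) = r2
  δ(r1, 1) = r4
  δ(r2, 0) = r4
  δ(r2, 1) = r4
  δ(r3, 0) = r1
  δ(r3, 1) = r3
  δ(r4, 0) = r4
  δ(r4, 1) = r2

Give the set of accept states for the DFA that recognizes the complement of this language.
Complement accept states = All states \ Original accept states
= {r0, r1, r2, r3, r4} \ {r1}
{r0, r2, r3, r4}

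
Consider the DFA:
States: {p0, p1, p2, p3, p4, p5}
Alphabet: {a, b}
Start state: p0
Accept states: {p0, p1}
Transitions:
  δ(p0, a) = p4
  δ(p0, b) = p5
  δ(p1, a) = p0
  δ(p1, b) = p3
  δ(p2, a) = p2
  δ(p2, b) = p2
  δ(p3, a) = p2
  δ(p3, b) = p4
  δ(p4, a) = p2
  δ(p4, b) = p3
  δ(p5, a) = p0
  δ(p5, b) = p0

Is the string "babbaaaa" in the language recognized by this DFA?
Processing string "babbaaaa":
  p0 --b--> p5
  p5 --a--> p0
  p0 --b--> p5
  p5 --b--> p0
  p0 --a--> p4
  p4 --a--> p2
  p2 --a--> p2
  p2 --a--> p2
Final state: p2
Accept states: {p0, p1}
No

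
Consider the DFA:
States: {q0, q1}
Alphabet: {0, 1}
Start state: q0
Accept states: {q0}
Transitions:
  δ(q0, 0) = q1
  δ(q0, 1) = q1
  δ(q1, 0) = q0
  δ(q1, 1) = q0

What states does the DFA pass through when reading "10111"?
read '1': q0 → q1
  read '0': q1 → q0
  read '1': q0 → q1
  read '1': q1 → q0
  read '1': q0 → q1
q0 -> q1 -> q0 -> q1 -> q0 -> q1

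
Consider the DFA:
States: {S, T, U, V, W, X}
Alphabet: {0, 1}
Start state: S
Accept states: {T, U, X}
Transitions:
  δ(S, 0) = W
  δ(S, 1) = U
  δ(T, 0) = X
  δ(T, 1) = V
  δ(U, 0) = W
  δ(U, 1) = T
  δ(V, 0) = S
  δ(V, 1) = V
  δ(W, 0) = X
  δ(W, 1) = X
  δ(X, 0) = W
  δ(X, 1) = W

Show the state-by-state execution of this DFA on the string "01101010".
read '0': S → W
  read '1': W → X
  read '1': X → W
  read '0': W → X
  read '1': X → W
  read '0': W → X
  read '1': X → W
  read '0': W → X
S -> W -> X -> W -> X -> W -> X -> W -> X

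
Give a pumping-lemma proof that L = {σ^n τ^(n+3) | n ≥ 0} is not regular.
Assume L is regular with pumping length p. Idea: pumping the σ-block breaks the fixed offset of 3.
Choose s = σ^p τ^(p+3) ∈ L. By the pumping lemma, s = xyz with |xy| ≤ p, |y| > 0, so y = σ^k with k ≥ 1. Then xy²z = σ^(p+k) τ^(p+3). For this to be in L we would need p+3 = (p+k)+3, i.e. k = 0, contradicting k ≥ 1. So xy²z ∉ L.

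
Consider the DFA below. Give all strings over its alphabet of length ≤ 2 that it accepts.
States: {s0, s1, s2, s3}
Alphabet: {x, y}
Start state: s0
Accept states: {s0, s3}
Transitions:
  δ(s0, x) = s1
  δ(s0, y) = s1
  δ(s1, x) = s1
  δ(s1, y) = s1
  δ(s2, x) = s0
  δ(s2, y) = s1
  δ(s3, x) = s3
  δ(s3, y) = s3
ε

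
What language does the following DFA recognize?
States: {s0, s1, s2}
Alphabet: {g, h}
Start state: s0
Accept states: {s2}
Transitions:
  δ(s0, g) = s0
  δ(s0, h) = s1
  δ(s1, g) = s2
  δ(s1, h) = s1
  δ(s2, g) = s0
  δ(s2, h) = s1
Testing a few strings:
  'gh' → reject
  'hh' → reject
  'hhhh' → reject
  'hhh' → reject
State roles: s0=no suffix match; s1=one trailing h; s2=suffix is hg
All strings over {g,h} ending with hg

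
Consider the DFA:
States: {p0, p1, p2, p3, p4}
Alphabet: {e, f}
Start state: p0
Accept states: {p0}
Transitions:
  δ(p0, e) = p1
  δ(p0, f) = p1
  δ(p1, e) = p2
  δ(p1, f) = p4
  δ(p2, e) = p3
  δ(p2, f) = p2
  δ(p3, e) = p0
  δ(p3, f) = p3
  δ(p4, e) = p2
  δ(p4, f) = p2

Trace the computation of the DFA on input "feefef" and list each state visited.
read 'f': p0 → p1
  read 'e': p1 → p2
  read 'e': p2 → p3
  read 'f': p3 → p3
  read 'e': p3 → p0
  read 'f': p0 → p1
p0 -> p1 -> p2 -> p3 -> p3 -> p0 -> p1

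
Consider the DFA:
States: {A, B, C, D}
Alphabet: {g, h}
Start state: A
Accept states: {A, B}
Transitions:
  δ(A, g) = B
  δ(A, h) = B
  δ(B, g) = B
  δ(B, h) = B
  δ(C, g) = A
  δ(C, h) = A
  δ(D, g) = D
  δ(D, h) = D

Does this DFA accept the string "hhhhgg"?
Processing string "hhhhgg":
  A --h--> B
  B --h--> B
  B --h--> B
  B --h--> B
  B --g--> B
  B --g--> B
Final state: B
Accept states: {A, B}
Yes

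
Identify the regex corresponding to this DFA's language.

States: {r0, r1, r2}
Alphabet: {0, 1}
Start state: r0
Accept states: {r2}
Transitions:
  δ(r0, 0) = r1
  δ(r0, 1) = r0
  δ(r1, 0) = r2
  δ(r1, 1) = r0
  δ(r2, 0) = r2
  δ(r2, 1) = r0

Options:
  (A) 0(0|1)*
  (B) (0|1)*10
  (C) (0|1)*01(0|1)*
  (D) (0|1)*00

Check each option against the DFA on short strings; one disagreement eliminates an option:
  (A) 0(0|1)*: on '0' the DFA goes r0 → r1 and rejects (r1 ∉ Accept), but the regex matches it → eliminate
  (B) (0|1)*10: on '00' the DFA goes r0 → r1 → r2 and accepts (r2 ∈ Accept), but the regex does not match it → eliminate
  (C) (0|1)*01(0|1)*: on '00' the DFA goes r0 → r1 → r2 and accepts (r2 ∈ Accept), but the regex does not match it → eliminate
  (D) (0|1)*00: agrees with the DFA on every string of length ≤ 6
Only (D) is consistent with the DFA.
(D) (0|1)*00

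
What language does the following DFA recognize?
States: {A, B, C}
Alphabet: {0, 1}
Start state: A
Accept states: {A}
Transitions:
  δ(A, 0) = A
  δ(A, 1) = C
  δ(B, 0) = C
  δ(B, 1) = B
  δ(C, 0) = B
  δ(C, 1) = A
Testing a few strings:
  '011' → accept
  '1001' → accept
  '01' → reject
  '110' → accept
State roles: A=value ≡ 0 (mod 3); B=value ≡ 2 (mod 3); C=value ≡ 1 (mod 3)
All binary strings representing a multiple of 3 (read in base 2; leading zeros allowed and ε counts as 0)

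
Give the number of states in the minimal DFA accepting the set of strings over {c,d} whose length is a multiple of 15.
By Myhill–Nerode, count the distinguishable equivalence classes: 15 classes — one per residue of the length mod 15; class i is distinguished from class j by any string of length (15 − i) mod 15.
15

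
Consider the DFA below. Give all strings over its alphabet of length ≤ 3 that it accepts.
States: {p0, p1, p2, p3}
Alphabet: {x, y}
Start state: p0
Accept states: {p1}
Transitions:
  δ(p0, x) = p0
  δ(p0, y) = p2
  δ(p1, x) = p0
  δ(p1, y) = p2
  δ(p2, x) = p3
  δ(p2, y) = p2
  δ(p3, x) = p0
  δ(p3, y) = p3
None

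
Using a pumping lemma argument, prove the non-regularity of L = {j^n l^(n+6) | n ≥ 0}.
Assume L is regular with pumping length p. Idea: pumping the j-block breaks the fixed offset of 6.
Choose s = j^p l^(p+6) ∈ L. By the pumping lemma, s = xyz with |xy| ≤ p, |y| > 0, so y = j^k with k ≥ 1. Then xy²z = j^(p+k) l^(p+6). For this to be in L we would need p+6 = (p+k)+6, i.e. k = 0, contradicting k ≥ 1. So xy²z ∉ L.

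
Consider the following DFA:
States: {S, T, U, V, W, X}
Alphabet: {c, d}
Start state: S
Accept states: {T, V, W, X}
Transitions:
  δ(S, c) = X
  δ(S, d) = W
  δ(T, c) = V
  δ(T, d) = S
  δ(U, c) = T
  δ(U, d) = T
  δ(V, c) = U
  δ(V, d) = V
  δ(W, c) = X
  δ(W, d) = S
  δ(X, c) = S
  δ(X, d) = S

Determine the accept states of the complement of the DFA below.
Complement accept states = All states \ Original accept states
= {S, T, U, V, W, X} \ {T, V, W, X}
{S, U}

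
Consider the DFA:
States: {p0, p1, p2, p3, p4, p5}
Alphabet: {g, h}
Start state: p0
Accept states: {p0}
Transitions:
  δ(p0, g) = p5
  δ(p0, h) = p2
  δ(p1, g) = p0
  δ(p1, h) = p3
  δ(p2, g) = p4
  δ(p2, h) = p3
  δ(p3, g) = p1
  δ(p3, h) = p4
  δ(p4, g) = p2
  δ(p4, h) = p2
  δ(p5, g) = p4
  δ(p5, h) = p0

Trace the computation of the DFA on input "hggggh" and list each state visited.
read 'h': p0 → p2
  read 'g': p2 → p4
  read 'g': p4 → p2
  read 'g': p2 → p4
  read 'g': p4 → p2
  read 'h': p2 → p3
p0 -> p2 -> p4 -> p2 -> p4 -> p2 -> p3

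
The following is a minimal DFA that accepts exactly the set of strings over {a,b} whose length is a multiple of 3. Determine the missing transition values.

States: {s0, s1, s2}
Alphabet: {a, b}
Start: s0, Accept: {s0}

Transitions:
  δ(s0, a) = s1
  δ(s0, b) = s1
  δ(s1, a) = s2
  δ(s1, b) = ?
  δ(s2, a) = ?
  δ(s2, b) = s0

From the language and accept set, identify what each state tracks — s0: length ≡ 0 (mod 3); s1: length ≡ 1 (mod 3); s2: length ≡ 2 (mod 3).
Each missing δ(q, a) is the state matching the new tracked value after reading a.
δ(s1, b) = s2; δ(s2, a) = s0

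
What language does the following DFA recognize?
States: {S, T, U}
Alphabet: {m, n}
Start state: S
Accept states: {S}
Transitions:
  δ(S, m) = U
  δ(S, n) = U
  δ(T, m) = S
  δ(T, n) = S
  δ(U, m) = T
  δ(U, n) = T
Testing a few strings:
  'mmn' → accept
  'nm' → reject
  'nmm' → accept
  'mnm' → accept
State roles: S=length ≡ 0 (mod 3); T=length ≡ 2 (mod 3); U=length ≡ 1 (mod 3)
All strings over {m,n} whose length is a multiple of 3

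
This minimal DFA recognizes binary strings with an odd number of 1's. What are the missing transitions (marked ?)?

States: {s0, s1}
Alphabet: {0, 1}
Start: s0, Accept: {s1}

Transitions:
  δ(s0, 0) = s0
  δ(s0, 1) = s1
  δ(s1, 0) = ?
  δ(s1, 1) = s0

From the language and accept set, identify what each state tracks — s0: even number of 1's so far; s1: odd number of 1's so far.
Each missing δ(q, a) is the state matching the new tracked value after reading a.
δ(s1, 0) = s1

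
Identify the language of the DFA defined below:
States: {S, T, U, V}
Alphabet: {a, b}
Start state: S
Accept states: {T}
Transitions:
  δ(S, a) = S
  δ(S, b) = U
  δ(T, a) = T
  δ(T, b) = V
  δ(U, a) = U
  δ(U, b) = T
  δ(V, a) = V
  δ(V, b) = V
Testing a few strings:
  'aa' → reject
  'ba' → reject
  'ab' → reject
  'abba' → accept
State roles: S=zero b's; T=two b's; U=one b; V=≥ three b's (dead)
All strings over {a,b} containing exactly two b's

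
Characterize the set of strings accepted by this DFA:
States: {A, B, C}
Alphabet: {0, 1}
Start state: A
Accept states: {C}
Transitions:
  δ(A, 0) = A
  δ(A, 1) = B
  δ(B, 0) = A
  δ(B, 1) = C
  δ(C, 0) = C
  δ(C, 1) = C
Testing a few strings:
  '10' → reject
  '110' → accept
  '11' → accept
  '000' → reject
State roles: A=no progress toward 11; B=one trailing 1; C=substring 11 seen
All binary strings containing the substring 11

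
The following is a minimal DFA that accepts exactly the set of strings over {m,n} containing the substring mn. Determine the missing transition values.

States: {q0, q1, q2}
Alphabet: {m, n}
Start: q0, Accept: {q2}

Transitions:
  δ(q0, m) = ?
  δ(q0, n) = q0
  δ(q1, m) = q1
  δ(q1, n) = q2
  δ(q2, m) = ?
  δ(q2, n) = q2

From the language and accept set, identify what each state tracks — q0: no m seen yet; q1: seen a m, waiting for n; q2: substring mn seen.
Each missing δ(q, a) is the state matching the new tracked value after reading a.
δ(q0, m) = q1; δ(q2, m) = q2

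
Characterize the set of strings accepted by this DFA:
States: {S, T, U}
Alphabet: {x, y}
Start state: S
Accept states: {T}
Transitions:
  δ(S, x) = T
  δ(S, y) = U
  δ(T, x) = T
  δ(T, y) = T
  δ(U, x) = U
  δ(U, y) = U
Testing a few strings:
  'yxy' → reject
  'yy' → reject
  'xy' → accept
  'x' → accept
State roles: S=no input read; T=started with x; U=started with y (dead)
All strings over {x,y} starting with x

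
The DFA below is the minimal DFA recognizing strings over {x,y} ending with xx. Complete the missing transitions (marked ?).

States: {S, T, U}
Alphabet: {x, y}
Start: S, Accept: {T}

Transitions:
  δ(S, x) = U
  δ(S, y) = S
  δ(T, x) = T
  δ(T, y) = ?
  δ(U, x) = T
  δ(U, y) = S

From the language and accept set, identify what each state tracks — S: last symbol not x; T: two trailing x's; U: one trailing x.
Each missing δ(q, a) is the state matching the new tracked value after reading a.
δ(T, y) = S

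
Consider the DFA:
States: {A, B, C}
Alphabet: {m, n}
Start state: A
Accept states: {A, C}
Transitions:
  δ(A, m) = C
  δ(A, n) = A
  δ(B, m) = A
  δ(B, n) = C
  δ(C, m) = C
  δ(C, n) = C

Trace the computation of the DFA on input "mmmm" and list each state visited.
read 'm': A → C
  read 'm': C → C
  read 'm': C → C
  read 'm': C → C
A -> C -> C -> C -> C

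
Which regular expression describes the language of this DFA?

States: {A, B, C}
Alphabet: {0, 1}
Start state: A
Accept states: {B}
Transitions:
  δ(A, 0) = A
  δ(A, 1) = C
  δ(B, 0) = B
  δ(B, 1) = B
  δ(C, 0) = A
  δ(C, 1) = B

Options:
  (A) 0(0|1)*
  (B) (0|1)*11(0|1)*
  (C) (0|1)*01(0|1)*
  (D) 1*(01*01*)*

Check each option against the DFA on short strings; one disagreement eliminates an option:
  (A) 0(0|1)*: on '0' the DFA goes A → A and rejects (A ∉ Accept), but the regex matches it → eliminate
  (B) (0|1)*11(0|1)*: agrees with the DFA on every string of length ≤ 6
  (C) (0|1)*01(0|1)*: on '01' the DFA goes A → A → C and rejects (C ∉ Accept), but the regex matches it → eliminate
  (D) 1*(01*01*)*: on ε the DFA stays in A and rejects (A ∉ Accept), but the regex matches it → eliminate
Only (B) is consistent with the DFA.
(B) (0|1)*11(0|1)*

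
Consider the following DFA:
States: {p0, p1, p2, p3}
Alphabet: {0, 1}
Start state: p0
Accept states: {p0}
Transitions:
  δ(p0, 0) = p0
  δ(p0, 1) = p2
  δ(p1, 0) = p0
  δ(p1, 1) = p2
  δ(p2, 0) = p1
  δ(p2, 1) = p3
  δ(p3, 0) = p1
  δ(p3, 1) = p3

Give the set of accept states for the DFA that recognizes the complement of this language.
Complement accept states = All states \ Original accept states
= {p0, p1, p2, p3} \ {p0}
{p1, p2, p3}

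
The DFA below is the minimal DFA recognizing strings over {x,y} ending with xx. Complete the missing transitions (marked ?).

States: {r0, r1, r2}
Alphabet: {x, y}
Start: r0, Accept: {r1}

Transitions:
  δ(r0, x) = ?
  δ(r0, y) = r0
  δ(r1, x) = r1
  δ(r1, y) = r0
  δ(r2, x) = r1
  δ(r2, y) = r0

From the language and accept set, identify what each state tracks — r0: last symbol not x; r1: two trailing x's; r2: one trailing x.
Each missing δ(q, a) is the state matching the new tracked value after reading a.
δ(r0, x) = r2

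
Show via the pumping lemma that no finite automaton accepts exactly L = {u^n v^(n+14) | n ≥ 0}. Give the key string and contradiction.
Assume L is regular with pumping length p. Idea: pumping the u-block breaks the fixed offset of 14.
Choose s = u^p v^(p+14) ∈ L. By the pumping lemma, s = xyz with |xy| ≤ p, |y| > 0, so y = u^k with k ≥ 1. Then xy²z = u^(p+k) v^(p+14). For this to be in L we would need p+14 = (p+k)+14, i.e. k = 0, contradicting k ≥ 1. So xy²z ∉ L.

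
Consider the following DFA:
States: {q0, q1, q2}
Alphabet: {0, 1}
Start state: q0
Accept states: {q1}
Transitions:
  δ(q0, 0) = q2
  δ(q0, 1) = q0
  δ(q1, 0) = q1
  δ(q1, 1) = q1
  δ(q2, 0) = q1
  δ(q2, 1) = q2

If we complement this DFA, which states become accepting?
Complement accept states = All states \ Original accept states
= {q0, q1, q2} \ {q1}
{q0, q2}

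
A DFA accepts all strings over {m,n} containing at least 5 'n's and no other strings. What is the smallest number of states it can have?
By Myhill–Nerode, count the distinguishable equivalence classes: 6 classes — having seen 0, 1, …, 4, or ≥5 copies of 'n'; any two classes i < j (j ≤ 5) are distinguished by the string n^(5−j), which takes class j to 5 copies (accepted) but leaves class i below 5 (rejected).
6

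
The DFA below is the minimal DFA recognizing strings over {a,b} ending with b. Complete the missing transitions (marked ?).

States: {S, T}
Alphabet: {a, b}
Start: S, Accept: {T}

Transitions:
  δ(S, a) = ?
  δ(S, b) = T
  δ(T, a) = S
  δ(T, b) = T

From the language and accept set, identify what each state tracks — S: last symbol not b; T: last symbol is b.
Each missing δ(q, a) is the state matching the new tracked value after reading a.
δ(S, a) = S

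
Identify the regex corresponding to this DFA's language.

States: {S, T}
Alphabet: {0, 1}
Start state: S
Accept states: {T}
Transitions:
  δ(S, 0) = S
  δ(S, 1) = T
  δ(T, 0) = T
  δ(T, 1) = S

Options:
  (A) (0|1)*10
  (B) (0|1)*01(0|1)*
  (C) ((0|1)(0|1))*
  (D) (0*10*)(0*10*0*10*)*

Check each option against the DFA on short strings; one disagreement eliminates an option:
  (A) (0|1)*10: on '1' the DFA goes S → T and accepts (T ∈ Accept), but the regex does not match it → eliminate
  (B) (0|1)*01(0|1)*: on '1' the DFA goes S → T and accepts (T ∈ Accept), but the regex does not match it → eliminate
  (C) ((0|1)(0|1))*: on ε the DFA stays in S and rejects (S ∉ Accept), but the regex matches it → eliminate
  (D) (0*10*)(0*10*0*10*)*: agrees with the DFA on every string of length ≤ 6
Only (D) is consistent with the DFA.
(D) (0*10*)(0*10*0*10*)*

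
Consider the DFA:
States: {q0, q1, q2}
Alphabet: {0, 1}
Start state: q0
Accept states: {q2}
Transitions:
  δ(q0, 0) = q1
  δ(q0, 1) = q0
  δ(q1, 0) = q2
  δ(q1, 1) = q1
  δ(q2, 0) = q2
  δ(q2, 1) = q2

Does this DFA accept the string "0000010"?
Processing string "0000010":
  q0 --0--> q1
  q1 --0--> q2
  q2 --0--> q2
  q2 --0--> q2
  q2 --0--> q2
  q2 --1--> q2
  q2 --0--> q2
Final state: q2
Accept states: {q2}
Yes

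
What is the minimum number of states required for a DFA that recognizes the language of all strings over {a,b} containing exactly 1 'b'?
By Myhill–Nerode, count the distinguishable equivalence classes: 3 classes — having seen 0, 1, or >1 copies of 'b'; the count-1 class is the only accepting one and >1 is dead.
3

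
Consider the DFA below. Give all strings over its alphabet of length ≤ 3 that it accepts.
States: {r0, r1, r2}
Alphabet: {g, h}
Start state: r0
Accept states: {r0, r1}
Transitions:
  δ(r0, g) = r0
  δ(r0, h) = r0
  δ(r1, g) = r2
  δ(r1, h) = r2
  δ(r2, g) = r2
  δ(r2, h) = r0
ε, g, h, gg, gh, hg, hh, ggg, ggh, ghg, ghh, hgg, hgh, hhg, hhh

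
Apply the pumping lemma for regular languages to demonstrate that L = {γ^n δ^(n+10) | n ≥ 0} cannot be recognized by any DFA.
Assume L is regular with pumping length p. Idea: pumping the γ-block breaks the fixed offset of 10.
Choose s = γ^p δ^(p+10) ∈ L. By the pumping lemma, s = xyz with |xy| ≤ p, |y| > 0, so y = γ^k with k ≥ 1. Then xy²z = γ^(p+k) δ^(p+10). For this to be in L we would need p+10 = (p+k)+10, i.e. k = 0, contradicting k ≥ 1. So xy²z ∉ L.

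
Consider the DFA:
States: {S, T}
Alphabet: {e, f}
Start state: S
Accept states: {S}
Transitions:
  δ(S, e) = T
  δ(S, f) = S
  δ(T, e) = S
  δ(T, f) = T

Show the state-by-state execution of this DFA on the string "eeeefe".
read 'e': S → T
  read 'e': T → S
  read 'e': S → T
  read 'e': T → S
  read 'f': S → S
  read 'e': S → T
S -> T -> S -> T -> S -> S -> T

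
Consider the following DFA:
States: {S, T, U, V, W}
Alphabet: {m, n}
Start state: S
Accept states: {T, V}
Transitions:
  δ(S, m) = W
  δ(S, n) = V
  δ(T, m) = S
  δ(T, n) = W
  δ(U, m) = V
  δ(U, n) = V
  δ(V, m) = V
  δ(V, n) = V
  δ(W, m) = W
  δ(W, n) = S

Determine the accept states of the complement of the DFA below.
Complement accept states = All states \ Original accept states
= {S, T, U, V, W} \ {T, V}
{S, U, W}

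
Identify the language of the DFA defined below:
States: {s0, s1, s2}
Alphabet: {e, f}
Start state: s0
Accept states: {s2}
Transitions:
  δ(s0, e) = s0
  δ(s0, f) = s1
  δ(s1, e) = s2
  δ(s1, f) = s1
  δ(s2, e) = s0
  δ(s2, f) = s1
Testing a few strings:
  'e' → reject
  'ffe' → accept
  'f' → reject
  'feff' → reject
State roles: s0=no suffix match; s1=one trailing f; s2=suffix is fe
All strings over {e,f} ending with fe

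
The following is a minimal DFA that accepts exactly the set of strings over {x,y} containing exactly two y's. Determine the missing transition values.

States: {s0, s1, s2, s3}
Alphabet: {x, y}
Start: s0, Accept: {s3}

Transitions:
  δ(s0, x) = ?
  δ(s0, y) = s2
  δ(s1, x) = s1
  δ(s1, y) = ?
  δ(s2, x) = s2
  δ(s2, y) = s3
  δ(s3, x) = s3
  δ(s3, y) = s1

From the language and accept set, identify what each state tracks — s0: zero y's; s1: ≥ three y's (dead); s2: one y; s3: two y's.
Each missing δ(q, a) is the state matching the new tracked value after reading a.
δ(s0, x) = s0; δ(s1, y) = s1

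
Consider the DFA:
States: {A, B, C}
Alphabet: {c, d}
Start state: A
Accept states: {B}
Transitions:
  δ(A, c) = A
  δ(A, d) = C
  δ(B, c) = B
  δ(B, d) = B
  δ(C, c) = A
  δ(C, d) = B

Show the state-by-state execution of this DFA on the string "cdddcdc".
read 'c': A → A
  read 'd': A → C
  read 'd': C → B
  read 'd': B → B
  read 'c': B → B
  read 'd': B → B
  read 'c': B → B
A -> A -> C -> B -> B -> B -> B -> B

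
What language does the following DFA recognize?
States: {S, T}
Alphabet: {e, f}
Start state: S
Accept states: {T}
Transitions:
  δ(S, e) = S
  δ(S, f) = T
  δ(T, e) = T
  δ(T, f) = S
Testing a few strings:
  'ee' → reject
  'eee' → reject
  'fe' → accept
  'f' → accept
State roles: S=even number of f's so far; T=odd number of f's so far
All strings over {e,f} with an odd number of f's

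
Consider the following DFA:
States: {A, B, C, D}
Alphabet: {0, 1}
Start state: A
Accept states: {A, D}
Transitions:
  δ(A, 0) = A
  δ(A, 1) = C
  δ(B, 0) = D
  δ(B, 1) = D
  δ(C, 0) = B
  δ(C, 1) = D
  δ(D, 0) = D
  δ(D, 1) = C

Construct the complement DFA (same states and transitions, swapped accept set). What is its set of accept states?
Complement accept states = All states \ Original accept states
= {A, B, C, D} \ {A, D}
{B, C}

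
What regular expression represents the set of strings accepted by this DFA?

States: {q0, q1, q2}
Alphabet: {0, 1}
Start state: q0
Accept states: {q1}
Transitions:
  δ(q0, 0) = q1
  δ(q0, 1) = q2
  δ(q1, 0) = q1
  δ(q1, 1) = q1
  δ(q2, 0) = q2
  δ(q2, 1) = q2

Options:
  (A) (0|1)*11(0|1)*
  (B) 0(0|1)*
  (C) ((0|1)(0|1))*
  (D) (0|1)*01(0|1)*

Check each option against the DFA on short strings; one disagreement eliminates an option:
  (A) (0|1)*11(0|1)*: on '0' the DFA goes q0 → q1 and accepts (q1 ∈ Accept), but the regex does not match it → eliminate
  (B) 0(0|1)*: agrees with the DFA on every string of length ≤ 6
  (C) ((0|1)(0|1))*: on ε the DFA stays in q0 and rejects (q0 ∉ Accept), but the regex matches it → eliminate
  (D) (0|1)*01(0|1)*: on '0' the DFA goes q0 → q1 and accepts (q1 ∈ Accept), but the regex does not match it → eliminate
Only (B) is consistent with the DFA.
(B) 0(0|1)*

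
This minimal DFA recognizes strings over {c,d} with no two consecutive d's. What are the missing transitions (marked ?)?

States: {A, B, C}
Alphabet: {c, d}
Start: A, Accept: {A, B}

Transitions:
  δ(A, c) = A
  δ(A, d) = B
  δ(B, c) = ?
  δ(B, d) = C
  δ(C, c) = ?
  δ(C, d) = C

From the language and accept set, identify what each state tracks — A: last symbol not d (ok); B: last symbol d (ok); C: saw dd (dead).
Each missing δ(q, a) is the state matching the new tracked value after reading a.
δ(B, c) = A; δ(C, c) = C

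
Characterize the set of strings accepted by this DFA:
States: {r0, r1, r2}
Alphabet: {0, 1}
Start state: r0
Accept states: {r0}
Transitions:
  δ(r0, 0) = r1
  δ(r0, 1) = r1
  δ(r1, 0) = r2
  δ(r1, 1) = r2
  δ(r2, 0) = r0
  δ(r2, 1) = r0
Testing a few strings:
  '1110' → reject
  '011' → accept
  '01' → reject
  '000' → accept
State roles: r0=length ≡ 0 (mod 3); r1=length ≡ 1 (mod 3); r2=length ≡ 2 (mod 3)
All binary strings whose length is a multiple of 3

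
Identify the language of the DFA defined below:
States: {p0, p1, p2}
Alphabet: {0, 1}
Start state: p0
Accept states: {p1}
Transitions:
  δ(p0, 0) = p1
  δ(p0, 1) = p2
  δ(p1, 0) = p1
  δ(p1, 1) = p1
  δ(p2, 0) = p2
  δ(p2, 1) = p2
Testing a few strings:
  '010' → accept
  '110' → reject
  '0' → accept
  '101' → reject
State roles: p0=no input read; p1=started with 0; p2=started with 1 (dead)
All binary strings starting with 0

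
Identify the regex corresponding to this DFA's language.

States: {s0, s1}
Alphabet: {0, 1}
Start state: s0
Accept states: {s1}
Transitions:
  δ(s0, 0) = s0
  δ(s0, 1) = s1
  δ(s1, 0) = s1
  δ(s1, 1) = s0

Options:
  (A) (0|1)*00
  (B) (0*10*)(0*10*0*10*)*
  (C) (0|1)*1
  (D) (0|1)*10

Check each option against the DFA on short strings; one disagreement eliminates an option:
  (A) (0|1)*00: on '1' the DFA goes s0 → s1 and accepts (s1 ∈ Accept), but the regex does not match it → eliminate
  (B) (0*10*)(0*10*0*10*)*: agrees with the DFA on every string of length ≤ 6
  (C) (0|1)*1: on '10' the DFA goes s0 → s1 → s1 and accepts (s1 ∈ Accept), but the regex does not match it → eliminate
  (D) (0|1)*10: on '1' the DFA goes s0 → s1 and accepts (s1 ∈ Accept), but the regex does not match it → eliminate
Only (B) is consistent with the DFA.
(B) (0*10*)(0*10*0*10*)*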